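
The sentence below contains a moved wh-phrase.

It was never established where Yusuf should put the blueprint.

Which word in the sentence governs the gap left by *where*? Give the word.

put

Before movement: Yusuf should put the blueprint where.
'where' is the locative complement of 'put'. Fronting leaves a gap immediately after 'blueprint':
It was never established where Yusuf should put the blueprint ___.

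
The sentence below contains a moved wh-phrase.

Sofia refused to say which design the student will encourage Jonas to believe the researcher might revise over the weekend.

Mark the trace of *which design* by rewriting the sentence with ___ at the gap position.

Sofia refused to say which design the student will encourage Jonas to believe the researcher might revise ___ over the weekend.

Underlying clause: The student will encourage Jonas to believe the researcher might revise which design over the weekend.
'which design' is the direct object of 'revise'. The gap is right after 'revise'.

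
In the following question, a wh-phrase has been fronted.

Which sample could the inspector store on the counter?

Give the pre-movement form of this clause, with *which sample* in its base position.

The filler 'which sample' is interpreted as the direct object of 'store'. Fronting leaves a gap immediately after 'store':
Which sample could the inspector store ___ on the counter?

The inspector could store which sample on the counter.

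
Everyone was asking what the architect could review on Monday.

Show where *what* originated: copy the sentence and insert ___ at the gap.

Pre-movement form: The architect could review what on Monday.
The filler 'what' is interpreted as the direct object of 'review'. The gap is right after 'review'.

Everyone was asking what the architect could review ___ on Monday.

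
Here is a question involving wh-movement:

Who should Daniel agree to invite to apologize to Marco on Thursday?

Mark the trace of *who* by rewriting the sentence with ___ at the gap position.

Who should Daniel agree to invite ___ to apologize to Marco on Thursday?

In situ: Daniel should agree to invite who to apologize to Marco on Thursday.
'who' is the direct object of 'invite'. The gap is right after 'invite'.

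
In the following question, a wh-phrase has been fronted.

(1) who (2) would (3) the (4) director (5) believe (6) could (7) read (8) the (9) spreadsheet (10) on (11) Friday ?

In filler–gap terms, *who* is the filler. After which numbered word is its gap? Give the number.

5

Pre-movement form: The director would believe who could read the spreadsheet on Friday.
'who' functions as the subject of the clause embedded under 'believe'. Fronting leaves a gap immediately after 'believe':
Who would the director believe ___ could read the spreadsheet on Friday?
'believe' is word 5.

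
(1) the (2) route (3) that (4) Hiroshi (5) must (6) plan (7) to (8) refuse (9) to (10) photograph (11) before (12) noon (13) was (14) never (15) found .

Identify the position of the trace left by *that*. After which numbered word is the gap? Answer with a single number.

'that' functions as the direct object of 'photograph'. Fronting leaves a gap immediately after 'photograph':
The route that Hiroshi must plan to refuse to photograph ___ before noon was never found.
'photograph' is word 10.

10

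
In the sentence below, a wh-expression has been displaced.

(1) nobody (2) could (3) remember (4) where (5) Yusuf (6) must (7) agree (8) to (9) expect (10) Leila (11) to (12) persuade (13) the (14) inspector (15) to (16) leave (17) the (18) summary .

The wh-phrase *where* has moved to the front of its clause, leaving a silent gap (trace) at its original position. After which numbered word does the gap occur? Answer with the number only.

18

Before movement: Yusuf must agree to expect Leila to persuade the inspector to leave the summary where.
The filler 'where' is interpreted as the locative complement of 'leave'. Wh-movement fronts it, leaving a gap right after 'summary':
Nobody could remember where Yusuf must agree to expect Leila to persuade the inspector to leave the summary ___.
'summary' is word 18.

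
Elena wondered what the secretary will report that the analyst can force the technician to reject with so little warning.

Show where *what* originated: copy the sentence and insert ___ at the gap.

In situ: The secretary will report that the analyst can force the technician to reject what with so little warning.
The filler 'what' is interpreted as the direct object of 'reject'. The gap is right after 'reject'.

Elena wondered what the secretary will report that the analyst can force the technician to reject ___ with so little warning.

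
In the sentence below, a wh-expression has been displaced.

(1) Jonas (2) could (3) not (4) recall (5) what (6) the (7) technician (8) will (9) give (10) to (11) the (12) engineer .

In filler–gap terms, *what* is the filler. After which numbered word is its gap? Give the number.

Before movement: The technician will give what to the engineer.
'what' is the direct object of 'give'. It moves to the left edge, and the trace sits right after 'give':
Jonas could not recall what the technician will give ___ to the engineer.
'give' is word 9.

9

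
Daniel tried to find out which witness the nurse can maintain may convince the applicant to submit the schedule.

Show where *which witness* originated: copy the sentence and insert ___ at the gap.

In situ: The nurse can maintain which witness may convince the applicant to submit the schedule.
'which witness' is the subject of the clause embedded under 'maintain'. The gap is right after 'maintain'.

Daniel tried to find out which witness the nurse can maintain ___ may convince the applicant to submit the schedule.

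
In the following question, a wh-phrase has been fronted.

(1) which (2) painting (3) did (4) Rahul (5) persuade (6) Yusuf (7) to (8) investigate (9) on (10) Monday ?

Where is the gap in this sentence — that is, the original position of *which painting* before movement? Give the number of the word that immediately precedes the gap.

8

Underlying clause: Rahul did persuade Yusuf to investigate which painting on Monday.
'which painting' is the direct object of 'investigate'. Fronting leaves a gap immediately after 'investigate':
Which painting did Rahul persuade Yusuf to investigate ___ on Monday?
'investigate' is word 8.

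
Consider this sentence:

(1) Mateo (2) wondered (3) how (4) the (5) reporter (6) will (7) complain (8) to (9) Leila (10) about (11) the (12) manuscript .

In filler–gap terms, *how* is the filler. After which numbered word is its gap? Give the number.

Underlying clause: The reporter will complain to Leila about the manuscript how.
'how' is the manner adjunct. It moves to the left edge, and the trace sits right after 'manuscript':
Mateo wondered how the reporter will complain to Leila about the manuscript ___.
'manuscript' is word 12.

12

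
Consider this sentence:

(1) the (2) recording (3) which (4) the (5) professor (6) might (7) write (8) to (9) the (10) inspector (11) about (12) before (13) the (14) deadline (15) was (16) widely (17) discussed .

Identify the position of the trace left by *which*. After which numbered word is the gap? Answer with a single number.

11

The filler 'which' is interpreted as the object of the preposition 'about'. It moves to the left edge, and the trace sits right after 'about':
The recording which the professor might write to the inspector about ___ before the deadline was widely discussed.
'about' is word 11.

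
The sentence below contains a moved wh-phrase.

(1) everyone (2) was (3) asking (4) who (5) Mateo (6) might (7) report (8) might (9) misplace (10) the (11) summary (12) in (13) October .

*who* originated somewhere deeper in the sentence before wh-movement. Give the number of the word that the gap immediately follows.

Underlying clause: Mateo might report who might misplace the summary in October.
'who' functions as the subject of the clause embedded under 'report'. Wh-movement fronts it, leaving a gap right after 'report':
Everyone was asking who Mateo might report ___ might misplace the summary in October.
'report' is word 7.

7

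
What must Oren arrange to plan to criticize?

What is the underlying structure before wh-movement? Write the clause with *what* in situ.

Oren must arrange to plan to criticize what.

The filler 'what' is interpreted as the direct object of 'criticize'. It moves to the left edge, and the trace sits right after 'criticize':
What must Oren arrange to plan to criticize ___?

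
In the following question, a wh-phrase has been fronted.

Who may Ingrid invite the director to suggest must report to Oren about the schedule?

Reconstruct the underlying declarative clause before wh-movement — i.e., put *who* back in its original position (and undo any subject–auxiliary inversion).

Ingrid may invite the director to suggest who must report to Oren about the schedule.

'who' is the subject of the clause embedded under 'suggest'. It moves to the left edge, and the trace sits right after 'suggest':
Who may Ingrid invite the director to suggest ___ must report to Oren about the schedule?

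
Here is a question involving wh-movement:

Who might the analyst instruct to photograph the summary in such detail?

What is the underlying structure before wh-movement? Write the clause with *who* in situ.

The analyst might instruct who to photograph the summary in such detail.

'who' functions as the direct object of 'instruct'. It moves to the left edge, and the trace sits right after 'instruct':
Who might the analyst instruct ___ to photograph the summary in such detail?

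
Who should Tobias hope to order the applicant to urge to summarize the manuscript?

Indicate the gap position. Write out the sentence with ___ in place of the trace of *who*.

Before movement: Tobias should hope to order the applicant to urge who to summarize the manuscript.
The filler 'who' is interpreted as the direct object of 'urge'. The gap is right after 'urge'.

Who should Tobias hope to order the applicant to urge ___ to summarize the manuscript?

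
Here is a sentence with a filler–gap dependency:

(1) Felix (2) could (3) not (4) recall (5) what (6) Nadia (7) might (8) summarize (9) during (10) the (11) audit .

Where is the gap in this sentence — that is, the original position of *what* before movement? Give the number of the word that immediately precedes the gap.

In situ: Nadia might summarize what during the audit.
'what' is the direct object of 'summarize'. It moves to the left edge, and the trace sits right after 'summarize':
Felix could not recall what Nadia might summarize ___ during the audit.
'summarize' is word 8.

8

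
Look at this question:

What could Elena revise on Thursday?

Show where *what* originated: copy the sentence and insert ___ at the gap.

Underlying clause: Elena could revise what on Thursday.
'what' functions as the direct object of 'revise'. The gap is right after 'revise'.

What could Elena revise ___ on Thursday?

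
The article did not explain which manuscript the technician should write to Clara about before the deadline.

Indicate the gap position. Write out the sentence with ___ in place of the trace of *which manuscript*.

The article did not explain which manuscript the technician should write to Clara about ___ before the deadline.

Before movement: The technician should write to Clara about which manuscript before the deadline.
'which manuscript' is the object of the preposition 'about'. The gap is right after 'about'.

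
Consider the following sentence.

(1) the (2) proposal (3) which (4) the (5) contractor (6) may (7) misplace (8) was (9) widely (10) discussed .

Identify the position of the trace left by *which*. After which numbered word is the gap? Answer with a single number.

The filler 'which' is interpreted as the direct object of 'misplace'. It moves to the left edge, and the trace sits right after 'misplace':
The proposal which the contractor may misplace ___ was widely discussed.
'misplace' is word 7.

7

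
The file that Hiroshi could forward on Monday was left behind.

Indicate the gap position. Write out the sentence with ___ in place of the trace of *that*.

'that' functions as the direct object of 'forward'. The gap is right after 'forward'.

The file that Hiroshi could forward ___ on Monday was left behind.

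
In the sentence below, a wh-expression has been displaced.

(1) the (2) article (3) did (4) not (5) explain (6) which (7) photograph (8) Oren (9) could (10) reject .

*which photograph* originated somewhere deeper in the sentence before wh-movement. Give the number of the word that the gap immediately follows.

Pre-movement form: Oren could reject which photograph.
'which photograph' functions as the direct object of 'reject'. Fronting leaves a gap immediately after 'reject':
The article did not explain which photograph Oren could reject ___.
'reject' is word 10.

10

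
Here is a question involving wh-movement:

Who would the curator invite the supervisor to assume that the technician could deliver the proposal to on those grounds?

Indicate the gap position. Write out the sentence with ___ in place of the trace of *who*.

Who would the curator invite the supervisor to assume that the technician could deliver the proposal to ___ on those grounds?

Underlying clause: The curator would invite the supervisor to assume that the technician could deliver the proposal to who on those grounds.
'who' is the object of the preposition 'to' (recipient of 'deliver'). The gap is right after 'to'.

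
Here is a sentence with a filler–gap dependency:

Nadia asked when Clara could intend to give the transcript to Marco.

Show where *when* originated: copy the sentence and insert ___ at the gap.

Pre-movement form: Clara could intend to give the transcript to Marco when.
'when' is the temporal adjunct. The gap is right after 'Marco'.

Nadia asked when Clara could intend to give the transcript to Marco ___.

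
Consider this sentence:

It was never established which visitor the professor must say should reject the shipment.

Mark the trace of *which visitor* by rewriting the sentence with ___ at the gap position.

It was never established which visitor the professor must say ___ should reject the shipment.

Before movement: The professor must say which visitor should reject the shipment.
'which visitor' functions as the subject of the clause embedded under 'say'. The gap is right after 'say'.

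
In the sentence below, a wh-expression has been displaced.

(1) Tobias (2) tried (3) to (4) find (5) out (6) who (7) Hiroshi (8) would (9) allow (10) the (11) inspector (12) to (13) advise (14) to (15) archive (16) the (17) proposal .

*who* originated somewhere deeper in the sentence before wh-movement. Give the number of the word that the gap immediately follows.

13

Before movement: Hiroshi would allow the inspector to advise who to archive the proposal.
The filler 'who' is interpreted as the direct object of 'advise'. Wh-movement fronts it, leaving a gap right after 'advise':
Tobias tried to find out who Hiroshi would allow the inspector to advise ___ to archive the proposal.
'advise' is word 13.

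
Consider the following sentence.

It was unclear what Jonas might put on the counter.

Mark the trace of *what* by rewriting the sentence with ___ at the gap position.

Pre-movement form: Jonas might put what on the counter.
'what' functions as the direct object of 'put'. The gap is right after 'put'.

It was unclear what Jonas might put ___ on the counter.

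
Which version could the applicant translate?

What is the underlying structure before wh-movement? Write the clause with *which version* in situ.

The filler 'which version' is interpreted as the direct object of 'translate'. It moves to the left edge, and the trace sits right after 'translate':
Which version could the applicant translate ___?

The applicant could translate which version.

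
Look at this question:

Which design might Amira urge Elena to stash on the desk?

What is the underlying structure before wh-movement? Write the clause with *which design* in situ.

'which design' functions as the direct object of 'stash'. Fronting leaves a gap immediately after 'stash':
Which design might Amira urge Elena to stash ___ on the desk?

Amira might urge Elena to stash which design on the desk.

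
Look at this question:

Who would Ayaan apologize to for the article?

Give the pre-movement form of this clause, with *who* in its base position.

The filler 'who' is interpreted as the object of the preposition 'to'. Fronting leaves a gap immediately after 'to':
Who would Ayaan apologize to ___ for the article?

Ayaan would apologize to who for the article.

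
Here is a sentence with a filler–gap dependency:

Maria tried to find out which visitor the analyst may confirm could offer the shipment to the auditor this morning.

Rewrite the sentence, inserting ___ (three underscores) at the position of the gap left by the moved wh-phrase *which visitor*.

Maria tried to find out which visitor the analyst may confirm ___ could offer the shipment to the auditor this morning.

Pre-movement form: The analyst may confirm which visitor could offer the shipment to the auditor this morning.
The filler 'which visitor' is interpreted as the subject of the clause embedded under 'confirm'. The gap is right after 'confirm'.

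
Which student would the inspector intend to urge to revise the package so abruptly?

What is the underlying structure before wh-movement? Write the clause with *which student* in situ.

'which student' functions as the direct object of 'urge'. Wh-movement fronts it, leaving a gap right after 'urge':
Which student would the inspector intend to urge ___ to revise the package so abruptly?

The inspector would intend to urge which student to revise the package so abruptly.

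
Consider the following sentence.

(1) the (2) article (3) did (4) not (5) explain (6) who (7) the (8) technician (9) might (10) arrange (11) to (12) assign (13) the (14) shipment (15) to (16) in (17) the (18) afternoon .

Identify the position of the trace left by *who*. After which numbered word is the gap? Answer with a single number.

15

Pre-movement form: The technician might arrange to assign the shipment to who in the afternoon.
'who' is the object of the preposition 'to' (recipient of 'assign'). Fronting leaves a gap immediately after 'to':
The article did not explain who the technician might arrange to assign the shipment to ___ in the afternoon.
'to' is word 15.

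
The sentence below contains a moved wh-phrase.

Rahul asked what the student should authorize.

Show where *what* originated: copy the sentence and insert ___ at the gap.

Rahul asked what the student should authorize ___.

Before movement: The student should authorize what.
'what' is the direct object of 'authorize'. The gap is right after 'authorize'.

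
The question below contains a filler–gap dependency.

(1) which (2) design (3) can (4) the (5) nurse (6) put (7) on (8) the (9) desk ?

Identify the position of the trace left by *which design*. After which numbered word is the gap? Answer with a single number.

Before movement: The nurse can put which design on the desk.
'which design' functions as the direct object of 'put'. Fronting leaves a gap immediately after 'put':
Which design can the nurse put ___ on the desk?
'put' is word 6.

6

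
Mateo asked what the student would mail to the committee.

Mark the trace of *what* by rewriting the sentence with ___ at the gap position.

Underlying clause: The student would mail what to the committee.
The filler 'what' is interpreted as the direct object of 'mail'. The gap is right after 'mail'.

Mateo asked what the student would mail ___ to the committee.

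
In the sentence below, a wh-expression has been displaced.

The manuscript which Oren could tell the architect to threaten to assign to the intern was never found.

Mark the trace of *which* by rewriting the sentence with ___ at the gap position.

The manuscript which Oren could tell the architect to threaten to assign ___ to the intern was never found.

'which' functions as the direct object of 'assign'. The gap is right after 'assign'.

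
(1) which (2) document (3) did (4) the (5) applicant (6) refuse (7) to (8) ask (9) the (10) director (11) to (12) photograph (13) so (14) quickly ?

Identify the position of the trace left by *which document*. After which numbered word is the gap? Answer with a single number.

12

In situ: The applicant did refuse to ask the director to photograph which document so quickly.
The filler 'which document' is interpreted as the direct object of 'photograph'. Fronting leaves a gap immediately after 'photograph':
Which document did the applicant refuse to ask the director to photograph ___ so quickly?
'photograph' is word 12.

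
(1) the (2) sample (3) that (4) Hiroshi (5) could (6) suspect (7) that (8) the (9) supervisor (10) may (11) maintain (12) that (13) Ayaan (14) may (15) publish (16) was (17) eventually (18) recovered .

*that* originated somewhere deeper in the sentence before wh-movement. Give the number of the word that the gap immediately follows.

The filler 'that' is interpreted as the direct object of 'publish'. Fronting leaves a gap immediately after 'publish':
The sample that Hiroshi could suspect that the supervisor may maintain that Ayaan may publish ___ was eventually recovered.
'publish' is word 15.

15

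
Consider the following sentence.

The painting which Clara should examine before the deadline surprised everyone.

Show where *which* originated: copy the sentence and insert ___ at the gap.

The filler 'which' is interpreted as the direct object of 'examine'. The gap is right after 'examine'.

The painting which Clara should examine ___ before the deadline surprised everyone.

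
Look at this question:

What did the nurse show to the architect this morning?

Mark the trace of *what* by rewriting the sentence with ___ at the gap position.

Pre-movement form: The nurse did show what to the architect this morning.
The filler 'what' is interpreted as the direct object of 'show'. The gap is right after 'show'.

What did the nurse show ___ to the architect this morning?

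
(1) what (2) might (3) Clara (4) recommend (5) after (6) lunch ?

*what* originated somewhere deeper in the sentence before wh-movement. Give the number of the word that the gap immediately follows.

Underlying clause: Clara might recommend what after lunch.
'what' is the direct object of 'recommend'. It moves to the left edge, and the trace sits right after 'recommend':
What might Clara recommend ___ after lunch?
'recommend' is word 4.

4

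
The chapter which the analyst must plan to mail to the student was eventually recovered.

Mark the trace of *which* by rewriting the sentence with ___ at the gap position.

'which' functions as the direct object of 'mail'. The gap is right after 'mail'.

The chapter which the analyst must plan to mail ___ to the student was eventually recovered.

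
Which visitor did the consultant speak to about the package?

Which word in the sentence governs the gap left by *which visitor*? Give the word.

to

Pre-movement form: The consultant did speak to which visitor about the package.
'which visitor' is the object of the preposition 'to'. Fronting leaves a gap immediately after 'to':
Which visitor did the consultant speak to ___ about the package?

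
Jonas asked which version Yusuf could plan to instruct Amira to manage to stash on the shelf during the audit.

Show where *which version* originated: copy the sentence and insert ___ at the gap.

Pre-movement form: Yusuf could plan to instruct Amira to manage to stash which version on the shelf during the audit.
The filler 'which version' is interpreted as the direct object of 'stash'. The gap is right after 'stash'.

Jonas asked which version Yusuf could plan to instruct Amira to manage to stash ___ on the shelf during the audit.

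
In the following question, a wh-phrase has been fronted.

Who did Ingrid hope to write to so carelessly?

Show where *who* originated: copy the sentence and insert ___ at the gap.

Who did Ingrid hope to write to ___ so carelessly?

Pre-movement form: Ingrid did hope to write to who so carelessly.
'who' functions as the object of the preposition 'to'. The gap is right after 'to'.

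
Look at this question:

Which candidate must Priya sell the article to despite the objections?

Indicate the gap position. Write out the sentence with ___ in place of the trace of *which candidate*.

Which candidate must Priya sell the article to ___ despite the objections?

Underlying clause: Priya must sell the article to which candidate despite the objections.
'which candidate' is the object of the preposition 'to' (recipient of 'sell'). The gap is right after 'to'.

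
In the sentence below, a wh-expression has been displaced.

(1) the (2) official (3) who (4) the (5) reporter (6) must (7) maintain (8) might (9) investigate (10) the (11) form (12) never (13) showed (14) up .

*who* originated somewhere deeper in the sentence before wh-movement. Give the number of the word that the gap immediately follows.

7

'who' functions as the subject of the clause embedded under 'maintain'. Fronting leaves a gap immediately after 'maintain':
The official who the reporter must maintain ___ might investigate the form never showed up.
'maintain' is word 7.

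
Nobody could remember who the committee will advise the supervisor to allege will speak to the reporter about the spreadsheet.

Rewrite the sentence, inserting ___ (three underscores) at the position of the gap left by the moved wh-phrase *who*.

Nobody could remember who the committee will advise the supervisor to allege ___ will speak to the reporter about the spreadsheet.

Underlying clause: The committee will advise the supervisor to allege who will speak to the reporter about the spreadsheet.
The filler 'who' is interpreted as the subject of the clause embedded under 'allege'. The gap is right after 'allege'.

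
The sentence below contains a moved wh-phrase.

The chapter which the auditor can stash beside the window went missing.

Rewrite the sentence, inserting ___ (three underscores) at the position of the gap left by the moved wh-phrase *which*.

The chapter which the auditor can stash ___ beside the window went missing.

'which' functions as the direct object of 'stash'. The gap is right after 'stash'.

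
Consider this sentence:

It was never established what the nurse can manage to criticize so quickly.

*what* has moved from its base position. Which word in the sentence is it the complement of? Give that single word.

Pre-movement form: The nurse can manage to criticize what so quickly.
The filler 'what' is interpreted as the direct object of 'criticize'. Fronting leaves a gap immediately after 'criticize':
It was never established what the nurse can manage to criticize ___ so quickly.

criticize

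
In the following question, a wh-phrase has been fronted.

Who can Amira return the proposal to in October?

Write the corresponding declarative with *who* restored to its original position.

The filler 'who' is interpreted as the object of the preposition 'to' (recipient of 'return'). Fronting leaves a gap immediately after 'to':
Who can Amira return the proposal to ___ in October?

Amira can return the proposal to who in October.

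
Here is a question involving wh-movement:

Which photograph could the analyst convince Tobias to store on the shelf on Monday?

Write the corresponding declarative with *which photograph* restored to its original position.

The analyst could convince Tobias to store which photograph on the shelf on Monday.

'which photograph' functions as the direct object of 'store'. It moves to the left edge, and the trace sits right after 'store':
Which photograph could the analyst convince Tobias to store ___ on the shelf on Monday?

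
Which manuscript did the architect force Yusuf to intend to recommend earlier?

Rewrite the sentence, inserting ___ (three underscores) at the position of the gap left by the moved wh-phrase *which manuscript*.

Which manuscript did the architect force Yusuf to intend to recommend ___ earlier?

Pre-movement form: The architect did force Yusuf to intend to recommend which manuscript earlier.
'which manuscript' is the direct object of 'recommend'. The gap is right after 'recommend'.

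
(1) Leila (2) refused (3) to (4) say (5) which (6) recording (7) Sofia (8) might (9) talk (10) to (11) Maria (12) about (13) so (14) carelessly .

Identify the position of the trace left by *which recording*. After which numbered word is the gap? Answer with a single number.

Before movement: Sofia might talk to Maria about which recording so carelessly.
The filler 'which recording' is interpreted as the object of the preposition 'about'. Fronting leaves a gap immediately after 'about':
Leila refused to say which recording Sofia might talk to Maria about ___ so carelessly.
'about' is word 12.

12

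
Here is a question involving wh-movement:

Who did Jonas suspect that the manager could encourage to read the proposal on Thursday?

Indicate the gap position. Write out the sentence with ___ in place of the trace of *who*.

Who did Jonas suspect that the manager could encourage ___ to read the proposal on Thursday?

Pre-movement form: Jonas did suspect that the manager could encourage who to read the proposal on Thursday.
The filler 'who' is interpreted as the direct object of 'encourage'. The gap is right after 'encourage'.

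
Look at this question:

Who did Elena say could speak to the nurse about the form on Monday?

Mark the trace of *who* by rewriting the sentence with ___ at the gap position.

Who did Elena say ___ could speak to the nurse about the form on Monday?

Pre-movement form: Elena did say who could speak to the nurse about the form on Monday.
'who' is the subject of the clause embedded under 'say'. The gap is right after 'say'.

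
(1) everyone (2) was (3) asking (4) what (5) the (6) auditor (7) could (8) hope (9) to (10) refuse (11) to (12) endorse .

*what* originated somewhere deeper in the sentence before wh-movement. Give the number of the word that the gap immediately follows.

Before movement: The auditor could hope to refuse to endorse what.
'what' functions as the direct object of 'endorse'. Fronting leaves a gap immediately after 'endorse':
Everyone was asking what the auditor could hope to refuse to endorse ___.
'endorse' is word 12.

12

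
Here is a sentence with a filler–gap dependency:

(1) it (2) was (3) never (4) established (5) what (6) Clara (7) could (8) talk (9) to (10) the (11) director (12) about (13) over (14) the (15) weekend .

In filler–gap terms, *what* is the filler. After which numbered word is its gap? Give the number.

Pre-movement form: Clara could talk to the director about what over the weekend.
'what' functions as the object of the preposition 'about'. Wh-movement fronts it, leaving a gap right after 'about':
It was never established what Clara could talk to the director about ___ over the weekend.
'about' is word 12.

12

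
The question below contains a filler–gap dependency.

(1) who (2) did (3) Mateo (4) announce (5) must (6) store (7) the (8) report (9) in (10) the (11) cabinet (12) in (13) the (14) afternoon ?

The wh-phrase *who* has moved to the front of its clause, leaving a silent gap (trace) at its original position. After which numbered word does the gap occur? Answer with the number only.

Pre-movement form: Mateo did announce who must store the report in the cabinet in the afternoon.
'who' is the subject of the clause embedded under 'announce'. It moves to the left edge, and the trace sits right after 'announce':
Who did Mateo announce ___ must store the report in the cabinet in the afternoon?
'announce' is word 4.

4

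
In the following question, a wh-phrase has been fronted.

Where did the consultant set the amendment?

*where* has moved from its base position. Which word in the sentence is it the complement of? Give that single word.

In situ: The consultant did set the amendment where.
'where' functions as the locative complement of 'set'. Fronting leaves a gap immediately after 'amendment':
Where did the consultant set the amendment ___?

set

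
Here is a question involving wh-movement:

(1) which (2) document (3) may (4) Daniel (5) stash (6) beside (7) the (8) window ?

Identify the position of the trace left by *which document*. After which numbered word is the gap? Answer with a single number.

Before movement: Daniel may stash which document beside the window.
'which document' is the direct object of 'stash'. Fronting leaves a gap immediately after 'stash':
Which document may Daniel stash ___ beside the window?
'stash' is word 5.

5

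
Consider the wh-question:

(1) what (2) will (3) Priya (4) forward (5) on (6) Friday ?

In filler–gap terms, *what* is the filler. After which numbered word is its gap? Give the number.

In situ: Priya will forward what on Friday.
'what' functions as the direct object of 'forward'. It moves to the left edge, and the trace sits right after 'forward':
What will Priya forward ___ on Friday?
'forward' is word 4.

4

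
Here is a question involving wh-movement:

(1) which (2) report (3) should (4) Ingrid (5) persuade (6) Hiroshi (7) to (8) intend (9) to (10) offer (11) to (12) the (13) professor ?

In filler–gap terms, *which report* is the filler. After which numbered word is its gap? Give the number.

Pre-movement form: Ingrid should persuade Hiroshi to intend to offer which report to the professor.
The filler 'which report' is interpreted as the direct object of 'offer'. It moves to the left edge, and the trace sits right after 'offer':
Which report should Ingrid persuade Hiroshi to intend to offer ___ to the professor?
'offer' is word 10.

10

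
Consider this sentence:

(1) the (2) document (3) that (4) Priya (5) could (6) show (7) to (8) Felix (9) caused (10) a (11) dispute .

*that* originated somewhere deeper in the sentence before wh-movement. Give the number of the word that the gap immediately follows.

'that' is the direct object of 'show'. Fronting leaves a gap immediately after 'show':
The document that Priya could show ___ to Felix caused a dispute.
'show' is word 6.

6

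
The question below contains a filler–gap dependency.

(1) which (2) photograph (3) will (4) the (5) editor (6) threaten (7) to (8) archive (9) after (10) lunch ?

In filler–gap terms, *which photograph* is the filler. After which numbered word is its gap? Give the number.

8

In situ: The editor will threaten to archive which photograph after lunch.
'which photograph' functions as the direct object of 'archive'. It moves to the left edge, and the trace sits right after 'archive':
Which photograph will the editor threaten to archive ___ after lunch?
'archive' is word 8.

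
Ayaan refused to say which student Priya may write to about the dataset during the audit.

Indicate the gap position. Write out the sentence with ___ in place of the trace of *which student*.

Ayaan refused to say which student Priya may write to ___ about the dataset during the audit.

In situ: Priya may write to which student about the dataset during the audit.
'which student' is the object of the preposition 'to'. The gap is right after 'to'.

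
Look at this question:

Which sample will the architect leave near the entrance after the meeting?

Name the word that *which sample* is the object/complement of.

leave

In situ: The architect will leave which sample near the entrance after the meeting.
'which sample' is the direct object of 'leave'. It moves to the left edge, and the trace sits right after 'leave':
Which sample will the architect leave ___ near the entrance after the meeting?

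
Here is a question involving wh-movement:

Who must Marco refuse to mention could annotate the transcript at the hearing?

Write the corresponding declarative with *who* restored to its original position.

Marco must refuse to mention who could annotate the transcript at the hearing.

'who' is the subject of the clause embedded under 'mention'. It moves to the left edge, and the trace sits right after 'mention':
Who must Marco refuse to mention ___ could annotate the transcript at the hearing?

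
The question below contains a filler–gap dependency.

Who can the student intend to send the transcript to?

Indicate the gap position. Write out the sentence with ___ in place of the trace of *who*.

Pre-movement form: The student can intend to send the transcript to who.
'who' is the object of the preposition 'to' (recipient of 'send'). The gap is right after 'to'.

Who can the student intend to send the transcript to ___?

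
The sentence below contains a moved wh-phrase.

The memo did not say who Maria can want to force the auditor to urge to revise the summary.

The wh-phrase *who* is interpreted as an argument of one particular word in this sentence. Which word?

urge

Pre-movement form: Maria can want to force the auditor to urge who to revise the summary.
The filler 'who' is interpreted as the direct object of 'urge'. Fronting leaves a gap immediately after 'urge':
The memo did not say who Maria can want to force the auditor to urge ___ to revise the summary.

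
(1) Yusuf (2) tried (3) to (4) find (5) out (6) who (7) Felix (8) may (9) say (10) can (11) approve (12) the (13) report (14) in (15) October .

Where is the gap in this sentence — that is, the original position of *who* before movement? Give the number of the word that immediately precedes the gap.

9

Underlying clause: Felix may say who can approve the report in October.
The filler 'who' is interpreted as the subject of the clause embedded under 'say'. It moves to the left edge, and the trace sits right after 'say':
Yusuf tried to find out who Felix may say ___ can approve the report in October.
'say' is word 9.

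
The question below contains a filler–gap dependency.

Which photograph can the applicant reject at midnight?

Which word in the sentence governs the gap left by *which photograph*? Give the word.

reject

Underlying clause: The applicant can reject which photograph at midnight.
'which photograph' is the direct object of 'reject'. Fronting leaves a gap immediately after 'reject':
Which photograph can the applicant reject ___ at midnight?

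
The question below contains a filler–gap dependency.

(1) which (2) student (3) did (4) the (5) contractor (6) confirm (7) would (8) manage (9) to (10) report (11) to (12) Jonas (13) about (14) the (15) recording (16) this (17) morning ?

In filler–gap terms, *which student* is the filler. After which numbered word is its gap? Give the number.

6

Underlying clause: The contractor did confirm which student would manage to report to Jonas about the recording this morning.
The filler 'which student' is interpreted as the subject of the clause embedded under 'confirm'. Fronting leaves a gap immediately after 'confirm':
Which student did the contractor confirm ___ would manage to report to Jonas about the recording this morning?
'confirm' is word 6.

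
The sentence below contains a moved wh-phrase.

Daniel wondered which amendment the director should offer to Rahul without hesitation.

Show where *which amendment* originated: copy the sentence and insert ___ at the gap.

Underlying clause: The director should offer which amendment to Rahul without hesitation.
The filler 'which amendment' is interpreted as the direct object of 'offer'. The gap is right after 'offer'.

Daniel wondered which amendment the director should offer ___ to Rahul without hesitation.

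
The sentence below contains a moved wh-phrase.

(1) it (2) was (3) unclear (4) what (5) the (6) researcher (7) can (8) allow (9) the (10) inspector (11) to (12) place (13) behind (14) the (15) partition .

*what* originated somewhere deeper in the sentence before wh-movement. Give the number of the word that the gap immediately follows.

Underlying clause: The researcher can allow the inspector to place what behind the partition.
'what' functions as the direct object of 'place'. It moves to the left edge, and the trace sits right after 'place':
It was unclear what the researcher can allow the inspector to place ___ behind the partition.
'place' is word 12.

12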